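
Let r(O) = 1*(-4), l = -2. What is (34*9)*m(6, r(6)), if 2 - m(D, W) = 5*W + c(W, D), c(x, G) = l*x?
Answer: 4284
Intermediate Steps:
c(x, G) = -2*x
r(O) = -4
m(D, W) = 2 - 3*W (m(D, W) = 2 - (5*W - 2*W) = 2 - 3*W)
(34*9)*m(6, r(6)) = (34*9)*(2 - 3*(-4)) = 306*(2 + 12) = 306*14 = 4284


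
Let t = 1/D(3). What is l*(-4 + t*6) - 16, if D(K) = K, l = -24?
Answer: 32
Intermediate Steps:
t = ⅓ (t = 1/3 = ⅓ ≈ 0.33333)
l*(-4 + t*6) - 16 = -24*(-4 + (⅓)*6) - 16 = -24*(-4 + 2) - 16 = -24*(-2) - 16 = 48 - 16 = 32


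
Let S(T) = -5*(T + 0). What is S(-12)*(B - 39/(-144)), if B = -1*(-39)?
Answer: 9425/4 ≈ 2356.3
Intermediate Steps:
B = 39
S(T) = -5*T
S(-12)*(B - 39/(-144)) = (-5*(-12))*(39 - 39/(-144)) = 60*(39 - 39*(-1/144)) = 60*(39 + 13/48) = 60*(1885/48) = 9425/4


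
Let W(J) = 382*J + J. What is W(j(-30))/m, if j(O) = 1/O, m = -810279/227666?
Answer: 43598039/12154185 ≈ 3.5871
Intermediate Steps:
m = -810279/227666 (m = -810279*1/227666 = -810279/227666 ≈ -3.5591)
W(J) = 383*J
W(j(-30))/m = (383/(-30))/(-810279/227666) = (383*(-1/30))*(-227666/810279) = -383/30*(-227666/810279) = 43598039/12154185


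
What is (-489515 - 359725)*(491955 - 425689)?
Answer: -56275737840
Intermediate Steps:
(-489515 - 359725)*(491955 - 425689) = -849240*66266 = -56275737840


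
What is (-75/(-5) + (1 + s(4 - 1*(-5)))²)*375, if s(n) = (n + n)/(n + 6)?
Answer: 7440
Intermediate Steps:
s(n) = 2*n/(6 + n) (s(n) = (2*n)/(6 + n) = 2*n/(6 + n))
(-75/(-5) + (1 + s(4 - 1*(-5)))²)*375 = (-75/(-5) + (1 + 2*(4 - 1*(-5))/(6 + (4 - 1*(-5))))²)*375 = (-75*(-⅕) + (1 + 2*(4 + 5)/(6 + (4 + 5)))²)*375 = (15 + (1 + 2*9/(6 + 9))²)*375 = (15 + (1 + 2*9/15)²)*375 = (15 + (1 + 2*9*(1/15))²)*375 = (15 + (1 + 6/5)²)*375 = (15 + (11/5)²)*375 = (15 + 121/25)*375 = (496/25)*375 = 7440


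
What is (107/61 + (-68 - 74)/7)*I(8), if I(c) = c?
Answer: -63304/427 ≈ -148.25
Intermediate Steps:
(107/61 + (-68 - 74)/7)*I(8) = (107/61 + (-68 - 74)/7)*8 = (107*(1/61) - 142*⅐)*8 = (107/61 - 142/7)*8 = -7913/427*8 = -63304/427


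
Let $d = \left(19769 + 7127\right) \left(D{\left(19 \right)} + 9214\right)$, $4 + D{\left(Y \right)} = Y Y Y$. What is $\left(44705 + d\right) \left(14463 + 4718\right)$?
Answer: $8290728862749$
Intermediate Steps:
$D{\left(Y \right)} = -4 + Y^{3}$ ($D{\left(Y \right)} = -4 + Y Y Y = -4 + Y^{2} Y = -4 + Y^{3}$)
$d = 432191824$ ($d = \left(19769 + 7127\right) \left(\left(-4 + 19^{3}\right) + 9214\right) = 26896 \left(\left(-4 + 6859\right) + 9214\right) = 26896 \left(6855 + 9214\right) = 26896 \cdot 16069 = 432191824$)
$\left(44705 + d\right) \left(14463 + 4718\right) = \left(44705 + 432191824\right) \left(14463 + 4718\right) = 432236529 \cdot 19181 = 8290728862749$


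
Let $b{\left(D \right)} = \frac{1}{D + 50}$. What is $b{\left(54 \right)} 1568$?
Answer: $\frac{196}{13} \approx 15.077$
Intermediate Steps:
$b{\left(D \right)} = \frac{1}{50 + D}$
$b{\left(54 \right)} 1568 = \frac{1}{50 + 54} \cdot 1568 = \frac{1}{104} \cdot 1568 = \frac{196}{13}$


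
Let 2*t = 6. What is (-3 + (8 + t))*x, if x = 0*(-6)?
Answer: 0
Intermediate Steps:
t = 3 (t = (½)*6 = 3)
x = 0
(-3 + (8 + t))*x = (-3 + (8 + 3))*0 = (-3 + 11)*0 = 8*0 = 0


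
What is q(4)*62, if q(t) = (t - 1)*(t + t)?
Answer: 1488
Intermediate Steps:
q(t) = 2*t*(-1 + t) (q(t) = (-1 + t)*(2*t) = 2*t*(-1 + t))
q(4)*62 = (2*4*(-1 + 4))*62 = (2*4*3)*62 = 24*62 = 1488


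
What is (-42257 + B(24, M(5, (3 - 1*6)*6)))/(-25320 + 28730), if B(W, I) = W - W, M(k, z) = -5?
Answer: -42257/3410 ≈ -12.392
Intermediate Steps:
B(W, I) = 0
(-42257 + B(24, M(5, (3 - 1*6)*6)))/(-25320 + 28730) = (-42257 + 0)/(-25320 + 28730) = -42257/3410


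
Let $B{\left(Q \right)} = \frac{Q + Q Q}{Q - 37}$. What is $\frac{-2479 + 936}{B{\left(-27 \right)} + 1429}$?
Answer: $- \frac{49376}{45377} \approx -1.0881$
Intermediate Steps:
$B{\left(Q \right)} = \frac{Q + Q^{2}}{-37 + Q}$
$\frac{-2479 + 936}{B{\left(-27 \right)} + 1429} = \frac{-2479 + 936}{- \frac{27 \left(1 - 27\right)}{-37 - 27} + 1429} = - \frac{1543}{\left(-27\right) \frac{1}{-64} \left(-26\right) + 1429} = - \frac{1543}{\left(-27\right) \left(- \frac{1}{64}\right) \left(-26\right) + 1429} = - \frac{1543}{- \frac{351}{32} + 1429} = - \frac{1543}{\frac{45377}{32}} = \left(-1543\right) \frac{32}{45377} = - \frac{49376}{45377}$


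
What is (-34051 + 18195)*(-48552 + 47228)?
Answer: 20993344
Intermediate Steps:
(-34051 + 18195)*(-48552 + 47228) = -15856*(-1324) = 20993344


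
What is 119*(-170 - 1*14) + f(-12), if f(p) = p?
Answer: -21908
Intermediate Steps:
119*(-170 - 1*14) + f(-12) = 119*(-170 - 1*14) - 12 = 119*(-170 - 14) - 12 = 119*(-184) - 12 = -21896 - 12 = -21908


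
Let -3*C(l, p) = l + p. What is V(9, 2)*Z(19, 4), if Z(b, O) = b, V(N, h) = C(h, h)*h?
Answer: -152/3 ≈ -50.667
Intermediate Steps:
C(l, p) = -l/3 - p/3 (C(l, p) = -(l + p)/3 = -l/3 - p/3)
V(N, h) = -2*h²/3 (V(N, h) = (-h/3 - h/3)*h = (-2*h/3)*h = -2*h²/3)
V(9, 2)*Z(19, 4) = -⅔*2²*19 = -⅔*4*19 = -8/3*19 = -152/3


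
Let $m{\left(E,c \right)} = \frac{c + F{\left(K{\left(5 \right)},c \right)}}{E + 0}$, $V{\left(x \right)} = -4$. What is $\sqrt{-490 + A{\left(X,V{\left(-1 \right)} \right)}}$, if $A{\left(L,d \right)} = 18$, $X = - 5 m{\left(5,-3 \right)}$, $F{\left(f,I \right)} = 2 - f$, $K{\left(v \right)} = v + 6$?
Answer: $2 i \sqrt{118} \approx 21.726 i$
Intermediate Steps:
$K{\left(v \right)} = 6 + v$
$m{\left(E,c \right)} = \frac{-9 + c}{E}$ ($m{\left(E,c \right)} = \frac{c + \left(2 - \left(6 + 5\right)\right)}{E + 0} = \frac{c + \left(2 - 11\right)}{E} = \frac{c - 9}{E} = \frac{-9 + c}{E}$)
$X = 12$ ($X = - 5 \frac{-9 - 3}{5} = - 5 \cdot \frac{1}{5} \left(-12\right) = \left(-5\right) \left(- \frac{12}{5}\right) = 12$)
$\sqrt{-490 + A{\left(X,V{\left(-1 \right)} \right)}} = \sqrt{-490 + 18} = \sqrt{-472} = 2 i \sqrt{118}$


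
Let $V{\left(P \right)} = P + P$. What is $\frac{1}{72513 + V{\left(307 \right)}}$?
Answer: $\frac{1}{73127} \approx 1.3675 \cdot 10^{-5}$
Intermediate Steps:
$V{\left(P \right)} = 2 P$
$\frac{1}{72513 + V{\left(307 \right)}} = \frac{1}{72513 + 2 \cdot 307} = \frac{1}{72513 + 614} = \frac{1}{73127}$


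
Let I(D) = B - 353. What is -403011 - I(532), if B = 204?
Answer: -402862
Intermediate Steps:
I(D) = -149 (I(D) = 204 - 353 = -149)
-403011 - I(532) = -403011 - 1*(-149) = -403011 + 149 = -402862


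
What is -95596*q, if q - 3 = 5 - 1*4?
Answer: -382384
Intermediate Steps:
q = 4 (q = 3 + (5 - 1*4) = 3 + (5 - 4) = 3 + 1 = 4)
-95596*q = -95596*4 = -382384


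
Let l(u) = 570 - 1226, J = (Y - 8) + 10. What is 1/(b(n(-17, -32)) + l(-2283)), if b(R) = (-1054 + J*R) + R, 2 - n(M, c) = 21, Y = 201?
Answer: -1/5586 ≈ -0.00017902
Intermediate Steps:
J = 203 (J = (201 - 8) + 10 = 193 + 10 = 203)
n(M, c) = -19 (n(M, c) = 2 - 1*21 = 2 - 21 = -19)
l(u) = -656
b(R) = -1054 + 204*R (b(R) = (-1054 + 203*R) + R = -1054 + 204*R)
1/(b(n(-17, -32)) + l(-2283)) = 1/((-1054 + 204*(-19)) - 656) = 1/((-1054 - 3876) - 656) = 1/(-4930 - 656) = 1/(-5586) = -1/5586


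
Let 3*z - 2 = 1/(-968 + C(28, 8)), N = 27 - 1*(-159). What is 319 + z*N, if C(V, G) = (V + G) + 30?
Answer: 199762/451 ≈ 442.93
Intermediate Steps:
C(V, G) = 30 + G + V (C(V, G) = (G + V) + 30 = 30 + G + V)
N = 186 (N = 27 + 159 = 186)
z = 601/902 (z = 2/3 + 1/(3*(-968 + (30 + 8 + 28))) = 2/3 + 1/(3*(-968 + 66)) = 2/3 + (1/3)/(-902) = 2/3 + (1/3)*(-1/902) = 2/3 - 1/2706 = 601/902 ≈ 0.66630)
319 + z*N = 319 + (601/902)*186 = 319 + 55893/451 = 199762/451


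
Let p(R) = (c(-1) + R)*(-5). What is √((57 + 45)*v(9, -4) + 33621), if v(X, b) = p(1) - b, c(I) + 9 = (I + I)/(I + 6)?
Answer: 9*√473 ≈ 195.74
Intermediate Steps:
c(I) = -9 + 2*I/(6 + I) (c(I) = -9 + (I + I)/(I + 6) = -9 + (2*I)/(6 + I) = -9 + 2*I/(6 + I))
p(R) = 47 - 5*R (p(R) = ((-54 - 7*(-1))/(6 - 1) + R)*(-5) = ((-54 + 7)/5 + R)*(-5) = ((⅕)*(-47) + R)*(-5) = (-47/5 + R)*(-5) = 47 - 5*R)
v(X, b) = 42 - b (v(X, b) = (47 - 5*1) - b = (47 - 5) - b = 42 - b)
√((57 + 45)*v(9, -4) + 33621) = √((57 + 45)*(42 - 1*(-4)) + 33621) = √(102*(42 + 4) + 33621) = √(102*46 + 33621) = √(4692 + 33621) = √38313 = 9*√473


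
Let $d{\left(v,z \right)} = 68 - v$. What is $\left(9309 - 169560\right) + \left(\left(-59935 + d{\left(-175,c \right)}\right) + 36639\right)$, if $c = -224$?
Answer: $-183304$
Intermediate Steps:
$\left(9309 - 169560\right) + \left(\left(-59935 + d{\left(-175,c \right)}\right) + 36639\right) = \left(9309 - 169560\right) + \left(\left(-59935 + \left(68 - -175\right)\right) + 36639\right) = -160251 + \left(\left(-59935 + \left(68 + 175\right)\right) + 36639\right) = -160251 + \left(\left(-59935 + 243\right) + 36639\right) = -160251 + \left(-59692 + 36639\right) = -160251 - 23053 = -183304$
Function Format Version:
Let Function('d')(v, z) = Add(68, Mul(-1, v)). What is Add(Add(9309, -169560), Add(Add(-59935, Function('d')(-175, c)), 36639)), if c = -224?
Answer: -183304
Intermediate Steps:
Add(Add(9309, -169560), Add(Add(-59935, Function('d')(-175, c)), 36639)) = Add(Add(9309, -169560), Add(Add(-59935, Add(68, Mul(-1, -175))), 36639)) = Add(-160251, Add(Add(-59935, Add(68, 175)), 36639)) = Add(-160251, Add(Add(-59935, 243), 36639)) = Add(-160251, Add(-59692, 36639)) = Add(-160251, -23053) = -183304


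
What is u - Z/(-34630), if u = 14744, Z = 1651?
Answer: 510586371/34630 ≈ 14744.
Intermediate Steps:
u - Z/(-34630) = 14744 - 1651/(-34630) = 14744 - 1651*(-1)/34630 = 14744 - 1*(-1651/34630) = 14744 + 1651/34630 = 510586371/34630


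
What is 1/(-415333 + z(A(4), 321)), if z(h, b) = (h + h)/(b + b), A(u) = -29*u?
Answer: -321/133322009 ≈ -2.4077e-6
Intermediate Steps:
z(h, b) = h/b (z(h, b) = (2*h)/((2*b)) = (2*h)*(1/(2*b)) = h/b)
1/(-415333 + z(A(4), 321)) = 1/(-415333 - 29*4/321) = 1/(-415333 - 116*1/321) = 1/(-415333 - 116/321) = 1/(-133322009/321) = -321/133322009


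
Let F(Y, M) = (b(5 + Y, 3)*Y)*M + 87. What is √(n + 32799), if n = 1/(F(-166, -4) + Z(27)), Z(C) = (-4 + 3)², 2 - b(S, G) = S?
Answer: √24052372600370/27080 ≈ 181.10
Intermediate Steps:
b(S, G) = 2 - S
F(Y, M) = 87 + M*Y*(-3 - Y) (F(Y, M) = ((2 - (5 + Y))*Y)*M + 87 = ((2 + (-5 - Y))*Y)*M + 87 = ((-3 - Y)*Y)*M + 87 = (Y*(-3 - Y))*M + 87 = M*Y*(-3 - Y) + 87 = 87 + M*Y*(-3 - Y))
Z(C) = 1 (Z(C) = (-1)² = 1)
n = 1/108320 (n = 1/((87 - 1*(-4)*(-166)*(3 - 166)) + 1) = 1/((87 - 1*(-4)*(-166)*(-163)) + 1) = 1/((87 + 108232) + 1) = 1/(108319 + 1) = 1/108320 ≈ 9.2319e-6)
√(n + 32799) = √(1/108320 + 32799) = √(3552787681/108320) = √24052372600370/27080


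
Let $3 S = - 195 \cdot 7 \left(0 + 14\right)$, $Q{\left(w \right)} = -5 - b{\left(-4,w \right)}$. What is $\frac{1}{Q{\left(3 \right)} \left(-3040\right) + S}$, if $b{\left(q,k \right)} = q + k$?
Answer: $\frac{1}{5790} \approx 0.00017271$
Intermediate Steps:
$b{\left(q,k \right)} = k + q$
$Q{\left(w \right)} = -1 - w$ ($Q{\left(w \right)} = -5 - \left(w - 4\right) = -5 - \left(-4 + w\right) = -1 - w$)
$S = -6370$ ($S = \frac{\left(-195\right) 7 \left(0 + 14\right)}{3} = \frac{\left(-195\right) 7 \cdot 14}{3} = \frac{\left(-195\right) 98}{3} = \frac{1}{3} \left(-19110\right) = -6370$)
$\frac{1}{Q{\left(3 \right)} \left(-3040\right) + S} = \frac{1}{\left(-1 - 3\right) \left(-3040\right) - 6370} = \frac{1}{\left(-4\right) \left(-3040\right) - 6370} = \frac{1}{12160 - 6370} = \frac{1}{5790}$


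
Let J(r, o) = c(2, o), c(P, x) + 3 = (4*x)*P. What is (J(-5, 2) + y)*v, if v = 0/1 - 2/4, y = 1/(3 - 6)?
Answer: -19/3 ≈ -6.3333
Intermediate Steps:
c(P, x) = -3 + 4*P*x (c(P, x) = -3 + (4*x)*P = -3 + 4*P*x)
y = -1/3 (y = 1/(-3) = -1/3 ≈ -0.33333)
J(r, o) = -3 + 8*o (J(r, o) = -3 + 4*2*o = -3 + 8*o)
v = -1/2 (v = 0*1 - 2*1/4 = 0 - 1/2 = -1/2 ≈ -0.50000)
(J(-5, 2) + y)*v = ((-3 + 8*2) - 1/3)*(-1/2) = ((-3 + 16) - 1/3)*(-1/2) = (13 - 1/3)*(-1/2) = (38/3)*(-1/2) = -19/3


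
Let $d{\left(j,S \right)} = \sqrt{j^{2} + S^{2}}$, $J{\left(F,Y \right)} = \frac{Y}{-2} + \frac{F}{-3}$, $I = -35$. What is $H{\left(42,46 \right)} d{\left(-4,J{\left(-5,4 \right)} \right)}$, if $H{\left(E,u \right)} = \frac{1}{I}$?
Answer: $- \frac{\sqrt{145}}{105} \approx -0.11468$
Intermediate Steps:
$J{\left(F,Y \right)} = - \frac{Y}{2} - \frac{F}{3}$ ($J{\left(F,Y \right)} = Y \left(- \frac{1}{2}\right) + F \left(- \frac{1}{3}\right) = - \frac{Y}{2} - \frac{F}{3}$)
$H{\left(E,u \right)} = - \frac{1}{35}$ ($H{\left(E,u \right)} = \frac{1}{-35} = - \frac{1}{35}$)
$d{\left(j,S \right)} = \sqrt{S^{2} + j^{2}}$
$H{\left(42,46 \right)} d{\left(-4,J{\left(-5,4 \right)} \right)} = - \frac{\sqrt{\left(\left(- \frac{1}{2}\right) 4 - - \frac{5}{3}\right)^{2} + \left(-4\right)^{2}}}{35} = - \frac{\sqrt{\left(-2 + \frac{5}{3}\right)^{2} + 16}}{35} = - \frac{\sqrt{\left(- \frac{1}{3}\right)^{2} + 16}}{35} = - \frac{\sqrt{\frac{1}{9} + 16}}{35} = - \frac{\sqrt{\frac{145}{9}}}{35} = - \frac{\frac{1}{3} \sqrt{145}}{35} = - \frac{\sqrt{145}}{105}$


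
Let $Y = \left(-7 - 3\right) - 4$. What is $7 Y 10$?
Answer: $-980$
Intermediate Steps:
$Y = -14$ ($Y = -10 - 4 = -14$)
$7 Y 10 = 7 \left(-14\right) 10 = \left(-98\right) 10 = -980$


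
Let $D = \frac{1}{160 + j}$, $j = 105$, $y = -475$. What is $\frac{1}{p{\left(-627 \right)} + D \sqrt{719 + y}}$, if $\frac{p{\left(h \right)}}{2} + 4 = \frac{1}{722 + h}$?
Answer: $- \frac{101138045}{806931096} - \frac{95665 \sqrt{61}}{806931096} \approx -0.12626$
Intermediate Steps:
$p{\left(h \right)} = -8 + \frac{2}{722 + h}$
$D = \frac{1}{265}$ ($D = \frac{1}{160 + 105} = \frac{1}{265} \approx 0.0037736$)
$\frac{1}{p{\left(-627 \right)} + D \sqrt{719 + y}} = \frac{1}{\frac{2 \left(-2887 - -2508\right)}{722 - 627} + \frac{\sqrt{719 - 475}}{265}} = \frac{1}{\frac{2 \left(-2887 + 2508\right)}{95} + \frac{\sqrt{244}}{265}} = \frac{1}{2 \cdot \frac{1}{95} \left(-379\right) + \frac{2 \sqrt{61}}{265}} = \frac{1}{- \frac{758}{95} + \frac{2 \sqrt{61}}{265}}$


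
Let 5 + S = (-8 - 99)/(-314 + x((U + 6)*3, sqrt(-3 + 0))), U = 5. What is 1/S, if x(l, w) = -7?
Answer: -3/14 ≈ -0.21429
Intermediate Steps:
S = -14/3 (S = -5 + (-8 - 99)/(-314 - 7) = -5 - 107/(-321) = -5 - 107*(-1/321) = -5 + 1/3 = -14/3 ≈ -4.6667)
1/S = 1/(-14/3) = -3/14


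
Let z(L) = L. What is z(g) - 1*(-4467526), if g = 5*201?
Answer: 4468531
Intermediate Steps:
g = 1005
z(g) - 1*(-4467526) = 1005 - 1*(-4467526) = 1005 + 4467526 = 4468531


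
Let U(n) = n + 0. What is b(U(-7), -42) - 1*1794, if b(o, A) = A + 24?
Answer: -1812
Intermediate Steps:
U(n) = n
b(o, A) = 24 + A
b(U(-7), -42) - 1*1794 = (24 - 42) - 1*1794 = -18 - 1794 = -1812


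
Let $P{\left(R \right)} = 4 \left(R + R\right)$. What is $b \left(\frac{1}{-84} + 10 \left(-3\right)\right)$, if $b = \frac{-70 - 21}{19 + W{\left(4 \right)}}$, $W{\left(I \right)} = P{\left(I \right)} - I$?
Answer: $\frac{32773}{564} \approx 58.108$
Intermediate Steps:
$P{\left(R \right)} = 8 R$ ($P{\left(R \right)} = 4 \cdot 2 R = 8 R$)
$W{\left(I \right)} = 7 I$ ($W{\left(I \right)} = 8 I - I = 7 I$)
$b = - \frac{91}{47}$ ($b = \frac{-70 - 21}{19 + 7 \cdot 4} = - \frac{91}{19 + 28} = - \frac{91}{47} \approx -1.9362$)
$b \left(\frac{1}{-84} + 10 \left(-3\right)\right) = - \frac{91 \left(\frac{1}{-84} + 10 \left(-3\right)\right)}{47} = - \frac{91 \left(- \frac{1}{84} - 30\right)}{47} = \left(- \frac{91}{47}\right) \left(- \frac{2521}{84}\right) = \frac{32773}{564}$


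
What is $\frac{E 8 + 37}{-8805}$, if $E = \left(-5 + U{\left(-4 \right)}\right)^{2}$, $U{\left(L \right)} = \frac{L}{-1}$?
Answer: $- \frac{3}{587} \approx -0.0051107$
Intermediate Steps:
$U{\left(L \right)} = - L$ ($U{\left(L \right)} = L \left(-1\right) = - L$)
$E = 1$ ($E = \left(-5 - -4\right)^{2} = \left(-5 + 4\right)^{2} = \left(-1\right)^{2} = 1$)
$\frac{E 8 + 37}{-8805} = \frac{1 \cdot 8 + 37}{-8805} = \left(8 + 37\right) \left(- \frac{1}{8805}\right) = 45 \left(- \frac{1}{8805}\right) = - \frac{3}{587}$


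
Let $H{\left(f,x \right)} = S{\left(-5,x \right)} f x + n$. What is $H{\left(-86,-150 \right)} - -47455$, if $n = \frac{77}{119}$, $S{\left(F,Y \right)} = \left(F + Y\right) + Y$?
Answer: $- \frac{66079754}{17} \approx -3.887 \cdot 10^{6}$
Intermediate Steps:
$S{\left(F,Y \right)} = F + 2 Y$
$n = \frac{11}{17}$ ($n = 77 \cdot \frac{1}{119} = \frac{11}{17} \approx 0.64706$)
$H{\left(f,x \right)} = \frac{11}{17} + f x \left(-5 + 2 x\right)$ ($H{\left(f,x \right)} = \left(-5 + 2 x\right) f x + \frac{11}{17} = f \left(-5 + 2 x\right) x + \frac{11}{17} = f x \left(-5 + 2 x\right) + \frac{11}{17} = \frac{11}{17} + f x \left(-5 + 2 x\right)$)
$H{\left(-86,-150 \right)} - -47455 = \left(\frac{11}{17} - - 12900 \left(-5 + 2 \left(-150\right)\right)\right) - -47455 = \left(\frac{11}{17} - - 12900 \left(-5 - 300\right)\right) + 47455 = \left(\frac{11}{17} - \left(-12900\right) \left(-305\right)\right) + 47455 = \left(\frac{11}{17} - 3934500\right) + 47455 = - \frac{66886489}{17} + 47455 = - \frac{66079754}{17}$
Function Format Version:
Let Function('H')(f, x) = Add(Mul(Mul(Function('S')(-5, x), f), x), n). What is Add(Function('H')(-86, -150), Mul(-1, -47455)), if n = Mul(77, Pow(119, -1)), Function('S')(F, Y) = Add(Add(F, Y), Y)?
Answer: Rational(-66079754, 17) ≈ -3.8870e+6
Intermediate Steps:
Function('S')(F, Y) = Add(F, Mul(2, Y))
n = Rational(11, 17) (n = Mul(77, Rational(1, 119)) = Rational(11, 17) ≈ 0.64706)
Function('H')(f, x) = Add(Rational(11, 17), Mul(f, x, Add(-5, Mul(2, x)))) (Function('H')(f, x) = Add(Mul(Mul(Add(-5, Mul(2, x)), f), x), Rational(11, 17)) = Add(Mul(Mul(f, Add(-5, Mul(2, x))), x), Rational(11, 17)) = Add(Mul(f, x, Add(-5, Mul(2, x))), Rational(11, 17)) = Add(Rational(11, 17), Mul(f, x, Add(-5, Mul(2, x)))))
Add(Function('H')(-86, -150), Mul(-1, -47455)) = Add(Add(Rational(11, 17), Mul(-86, -150, Add(-5, Mul(2, -150)))), Mul(-1, -47455)) = Add(Add(Rational(11, 17), Mul(-86, -150, Add(-5, -300))), 47455) = Add(Add(Rational(11, 17), Mul(-86, -150, -305)), 47455) = Add(Add(Rational(11, 17), -3934500), 47455) = Add(Rational(-66886489, 17), 47455) = Rational(-66079754, 17)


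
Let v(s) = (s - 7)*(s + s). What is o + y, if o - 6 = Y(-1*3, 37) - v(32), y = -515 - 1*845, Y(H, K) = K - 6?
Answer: -2923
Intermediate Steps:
v(s) = 2*s*(-7 + s) (v(s) = (-7 + s)*(2*s) = 2*s*(-7 + s))
Y(H, K) = -6 + K
y = -1360 (y = -515 - 845 = -1360)
o = -1563 (o = 6 + ((-6 + 37) - 2*32*(-7 + 32)) = 6 + (31 - 2*32*25) = 6 + (31 - 1*1600) = 6 + (31 - 1600) = 6 - 1569 = -1563)
o + y = -1563 - 1360 = -2923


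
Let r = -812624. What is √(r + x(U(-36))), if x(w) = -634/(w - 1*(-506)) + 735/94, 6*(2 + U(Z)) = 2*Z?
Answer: I*√27157644137571/5781 ≈ 901.45*I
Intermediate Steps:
U(Z) = -2 + Z/3 (U(Z) = -2 + (2*Z)/6 = -2 + Z/3)
x(w) = 735/94 - 634/(506 + w) (x(w) = -634/(w + 506) + 735*(1/94) = -634/(506 + w) + 735/94 = 735/94 - 634/(506 + w))
√(r + x(U(-36))) = √(-812624 + (312314 + 735*(-2 + (⅓)*(-36)))/(94*(506 + (-2 + (⅓)*(-36))))) = √(-812624 + (312314 + 735*(-2 - 12))/(94*(506 + (-2 - 12)))) = √(-812624 + (312314 + 735*(-14))/(94*(506 - 14))) = √(-812624 + (1/94)*(312314 - 10290)/492) = √(-812624 + (1/94)*(1/492)*302024) = √(-812624 + 37753/5781) = √(-4697741591/5781) = I*√27157644137571/5781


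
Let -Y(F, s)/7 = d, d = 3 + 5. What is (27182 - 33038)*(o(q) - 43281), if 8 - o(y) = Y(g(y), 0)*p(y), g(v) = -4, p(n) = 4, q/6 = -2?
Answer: 252094944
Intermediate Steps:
q = -12 (q = 6*(-2) = -12)
d = 8
Y(F, s) = -56 (Y(F, s) = -7*8 = -56)
o(y) = 232 (o(y) = 8 - (-56)*4 = 8 - 1*(-224) = 8 + 224 = 232)
(27182 - 33038)*(o(q) - 43281) = (27182 - 33038)*(232 - 43281) = -5856*(-43049) = 252094944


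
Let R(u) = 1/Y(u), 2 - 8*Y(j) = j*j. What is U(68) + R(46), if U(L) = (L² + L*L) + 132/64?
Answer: 156436993/16912 ≈ 9250.1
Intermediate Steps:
U(L) = 33/16 + 2*L² (U(L) = (L² + L²) + 132*(1/64) = 2*L² + 33/16 = 33/16 + 2*L²)
Y(j) = ¼ - j²/8 (Y(j) = ¼ - j*j/8 = ¼ - j²/8)
R(u) = 1/(¼ - u²/8)
U(68) + R(46) = (33/16 + 2*68²) - 8/(-2 + 46²) = (33/16 + 2*4624) - 8/(-2 + 2116) = (33/16 + 9248) - 8/2114 = 148001/16 - 8*1/2114 = 148001/16 - 4/1057 = 156436993/16912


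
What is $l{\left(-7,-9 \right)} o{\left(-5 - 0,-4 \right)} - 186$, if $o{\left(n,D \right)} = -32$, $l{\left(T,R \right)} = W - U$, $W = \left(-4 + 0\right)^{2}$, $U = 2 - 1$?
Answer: $-666$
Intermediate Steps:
$U = 1$
$W = 16$ ($W = \left(-4\right)^{2} = 16$)
$l{\left(T,R \right)} = 15$ ($l{\left(T,R \right)} = 16 - 1 = 15$)
$l{\left(-7,-9 \right)} o{\left(-5 - 0,-4 \right)} - 186 = 15 \left(-32\right) - 186 = -480 - 186 = -666$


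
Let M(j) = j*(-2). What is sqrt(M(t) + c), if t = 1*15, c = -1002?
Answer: 2*I*sqrt(258) ≈ 32.125*I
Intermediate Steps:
t = 15
M(j) = -2*j
sqrt(M(t) + c) = sqrt(-2*15 - 1002) = sqrt(-30 - 1002) = sqrt(-1032) = 2*I*sqrt(258)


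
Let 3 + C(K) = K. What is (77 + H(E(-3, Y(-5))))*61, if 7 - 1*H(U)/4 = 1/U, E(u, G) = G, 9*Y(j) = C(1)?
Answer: 7503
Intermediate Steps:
C(K) = -3 + K
Y(j) = -2/9 (Y(j) = (-3 + 1)/9 = (1/9)*(-2) = -2/9)
H(U) = 28 - 4/U
(77 + H(E(-3, Y(-5))))*61 = (77 + (28 - 4/(-2/9)))*61 = (77 + (28 - 4*(-9/2)))*61 = (77 + (28 + 18))*61 = (77 + 46)*61 = 123*61 = 7503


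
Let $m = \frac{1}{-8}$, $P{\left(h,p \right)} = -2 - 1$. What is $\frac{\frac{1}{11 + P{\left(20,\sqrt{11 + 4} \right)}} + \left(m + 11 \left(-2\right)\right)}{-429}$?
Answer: $\frac{2}{39} \approx 0.051282$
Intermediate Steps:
$P{\left(h,p \right)} = -3$
$m = - \frac{1}{8} \approx -0.125$
$\frac{\frac{1}{11 + P{\left(20,\sqrt{11 + 4} \right)}} + \left(m + 11 \left(-2\right)\right)}{-429} = \frac{\frac{1}{11 - 3} + \left(- \frac{1}{8} + 11 \left(-2\right)\right)}{-429} = \left(\frac{1}{8} - \frac{177}{8}\right) \left(- \frac{1}{429}\right) = \left(-22\right) \left(- \frac{1}{429}\right) = \frac{2}{39}$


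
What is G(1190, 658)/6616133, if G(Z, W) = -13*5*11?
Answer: -715/6616133 ≈ -0.00010807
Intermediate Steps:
G(Z, W) = -715 (G(Z, W) = -65*11 = -715)
G(1190, 658)/6616133 = -715/6616133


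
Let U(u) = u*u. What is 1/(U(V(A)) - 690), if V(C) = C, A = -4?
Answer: -1/674 ≈ -0.0014837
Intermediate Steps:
U(u) = u**2
1/(U(V(A)) - 690) = 1/((-4)**2 - 690) = 1/(16 - 690) = 1/(-674) = -1/674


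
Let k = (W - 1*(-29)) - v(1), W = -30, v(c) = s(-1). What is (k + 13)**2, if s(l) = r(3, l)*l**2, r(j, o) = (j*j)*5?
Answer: 1089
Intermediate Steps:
r(j, o) = 5*j**2 (r(j, o) = j**2*5 = 5*j**2)
s(l) = 45*l**2 (s(l) = (5*3**2)*l**2 = (5*9)*l**2 = 45*l**2)
v(c) = 45 (v(c) = 45*(-1)**2 = 45*1 = 45)
k = -46 (k = (-30 - 1*(-29)) - 1*45 = (-30 + 29) - 45 = -1 - 45 = -46)
(k + 13)**2 = (-46 + 13)**2 = (-33)**2 = 1089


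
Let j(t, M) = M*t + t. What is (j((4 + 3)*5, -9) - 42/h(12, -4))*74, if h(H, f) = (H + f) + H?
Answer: -104377/5 ≈ -20875.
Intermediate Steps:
h(H, f) = f + 2*H
j(t, M) = t + M*t
(j((4 + 3)*5, -9) - 42/h(12, -4))*74 = (((4 + 3)*5)*(1 - 9) - 42/(-4 + 2*12))*74 = ((7*5)*(-8) - 42/(-4 + 24))*74 = (35*(-8) - 42/20)*74 = (-280 - 42*1/20)*74 = (-280 - 21/10)*74 = -2821/10*74 = -104377/5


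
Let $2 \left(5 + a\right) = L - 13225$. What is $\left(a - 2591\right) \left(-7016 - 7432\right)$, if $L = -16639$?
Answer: $253244544$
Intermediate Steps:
$a = -14937$ ($a = -5 + \frac{-16639 - 13225}{2} = -5 + \frac{1}{2} \left(-29864\right) = -5 - 14932 = -14937$)
$\left(a - 2591\right) \left(-7016 - 7432\right) = \left(-14937 - 2591\right) \left(-7016 - 7432\right) = \left(-17528\right) \left(-14448\right) = 253244544$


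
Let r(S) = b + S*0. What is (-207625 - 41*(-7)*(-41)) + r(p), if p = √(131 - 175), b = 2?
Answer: -219390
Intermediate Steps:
p = 2*I*√11 (p = √(-44) = 2*I*√11 ≈ 6.6332*I)
r(S) = 2 (r(S) = 2 + S*0 = 2 + 0 = 2)
(-207625 - 41*(-7)*(-41)) + r(p) = (-207625 - 41*(-7)*(-41)) + 2 = (-207625 + 287*(-41)) + 2 = (-207625 - 11767) + 2 = -219392 + 2 = -219390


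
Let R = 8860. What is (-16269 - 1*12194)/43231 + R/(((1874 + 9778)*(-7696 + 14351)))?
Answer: -110337677656/167615362893 ≈ -0.65828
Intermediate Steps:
(-16269 - 1*12194)/43231 + R/(((1874 + 9778)*(-7696 + 14351))) = (-16269 - 1*12194)/43231 + 8860/(((1874 + 9778)*(-7696 + 14351))) = (-16269 - 12194)*(1/43231) + 8860/((11652*6655)) = -28463*1/43231 + 8860/77544060 = -28463/43231 + 8860*(1/77544060) = -28463/43231 + 443/3877203 = -110337677656/167615362893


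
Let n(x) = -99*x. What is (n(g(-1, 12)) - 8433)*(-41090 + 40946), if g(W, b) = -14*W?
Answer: 1413936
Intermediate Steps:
(n(g(-1, 12)) - 8433)*(-41090 + 40946) = (-(-1386)*(-1) - 8433)*(-41090 + 40946) = (-99*14 - 8433)*(-144) = (-1386 - 8433)*(-144) = -9819*(-144) = 1413936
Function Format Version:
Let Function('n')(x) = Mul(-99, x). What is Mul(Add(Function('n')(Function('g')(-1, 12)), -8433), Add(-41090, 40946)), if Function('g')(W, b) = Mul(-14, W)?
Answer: 1413936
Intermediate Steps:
Mul(Add(Function('n')(Function('g')(-1, 12)), -8433), Add(-41090, 40946)) = Mul(Add(Mul(-99, Mul(-14, -1)), -8433), Add(-41090, 40946)) = Mul(Add(Mul(-99, 14), -8433), -144) = Mul(Add(-1386, -8433), -144) = Mul(-9819, -144) = 1413936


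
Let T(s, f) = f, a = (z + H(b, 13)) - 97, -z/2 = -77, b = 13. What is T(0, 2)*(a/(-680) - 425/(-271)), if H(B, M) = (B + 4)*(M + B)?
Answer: 153771/92140 ≈ 1.6689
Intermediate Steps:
H(B, M) = (4 + B)*(B + M)
z = 154 (z = -2*(-77) = 154)
a = 499 (a = (154 + (13**2 + 4*13 + 4*13 + 13*13)) - 97 = (154 + (169 + 52 + 52 + 169)) - 97 = (154 + 442) - 97 = 596 - 97 = 499)
T(0, 2)*(a/(-680) - 425/(-271)) = 2*(499/(-680) - 425/(-271)) = 2*(499*(-1/680) - 425*(-1/271)) = 2*(-499/680 + 425/271) = 2*(153771/184280) = 153771/92140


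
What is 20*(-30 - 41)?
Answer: -1420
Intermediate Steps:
20*(-30 - 41) = 20*(-71) = -1420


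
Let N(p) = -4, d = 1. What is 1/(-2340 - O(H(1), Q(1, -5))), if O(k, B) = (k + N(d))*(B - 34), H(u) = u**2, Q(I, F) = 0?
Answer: -1/2442 ≈ -0.00040950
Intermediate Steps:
O(k, B) = (-34 + B)*(-4 + k) (O(k, B) = (k - 4)*(B - 34) = (-4 + k)*(-34 + B) = (-34 + B)*(-4 + k))
1/(-2340 - O(H(1), Q(1, -5))) = 1/(-2340 - (136 - 34*1**2 - 4*0 + 0*1**2)) = 1/(-2340 - (136 - 34*1 + 0 + 0*1)) = 1/(-2340 - (136 - 34 + 0 + 0)) = 1/(-2340 - 1*102) = 1/(-2340 - 102) = 1/(-2442) = -1/2442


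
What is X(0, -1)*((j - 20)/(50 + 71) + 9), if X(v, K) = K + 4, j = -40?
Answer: 3087/121 ≈ 25.512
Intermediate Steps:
X(v, K) = 4 + K
X(0, -1)*((j - 20)/(50 + 71) + 9) = (4 - 1)*((-40 - 20)/(50 + 71) + 9) = 3*(-60/121 + 9) = 3*(1029/121) = 3087/121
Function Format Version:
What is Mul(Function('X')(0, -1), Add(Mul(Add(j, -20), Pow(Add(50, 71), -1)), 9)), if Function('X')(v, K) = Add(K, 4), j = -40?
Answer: Rational(3087, 121) ≈ 25.512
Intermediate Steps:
Function('X')(v, K) = Add(4, K)
Mul(Function('X')(0, -1), Add(Mul(Add(j, -20), Pow(Add(50, 71), -1)), 9)) = Mul(Add(4, -1), Add(Mul(Add(-40, -20), Pow(Add(50, 71), -1)), 9)) = Mul(3, Add(Mul(-60, Pow(121, -1)), 9)) = Mul(3, Add(Mul(-60, Rational(1, 121)), 9)) = Mul(3, Add(Rational(-60, 121), 9)) = Mul(3, Rational(1029, 121)) = Rational(3087, 121)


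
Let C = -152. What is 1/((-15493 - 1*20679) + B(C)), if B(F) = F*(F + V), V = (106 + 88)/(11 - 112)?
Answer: -101/1290380 ≈ -7.8271e-5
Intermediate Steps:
V = -194/101 (V = 194/(-101) = 194*(-1/101) = -194/101 ≈ -1.9208)
B(F) = F*(-194/101 + F) (B(F) = F*(F - 194/101) = F*(-194/101 + F))
1/((-15493 - 1*20679) + B(C)) = 1/((-15493 - 1*20679) + (1/101)*(-152)*(-194 + 101*(-152))) = 1/((-15493 - 20679) + (1/101)*(-152)*(-194 - 15352)) = 1/(-36172 + (1/101)*(-152)*(-15546)) = 1/(-36172 + 2362992/101) = 1/(-1290380/101) = -101/1290380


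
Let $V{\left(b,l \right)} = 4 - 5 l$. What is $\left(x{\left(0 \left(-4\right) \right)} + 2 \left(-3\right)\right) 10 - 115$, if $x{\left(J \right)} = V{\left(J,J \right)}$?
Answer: $-135$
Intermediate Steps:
$x{\left(J \right)} = 4 - 5 J$
$\left(x{\left(0 \left(-4\right) \right)} + 2 \left(-3\right)\right) 10 - 115 = \left(\left(4 - 5 \cdot 0 \left(-4\right)\right) + 2 \left(-3\right)\right) 10 - 115 = \left(\left(4 - 0\right) - 6\right) 10 - 115 = \left(\left(4 + 0\right) - 6\right) 10 - 115 = \left(4 - 6\right) 10 - 115 = \left(-2\right) 10 - 115 = -20 - 115 = -135$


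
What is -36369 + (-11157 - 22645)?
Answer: -70171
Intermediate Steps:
-36369 + (-11157 - 22645) = -36369 - 33802 = -70171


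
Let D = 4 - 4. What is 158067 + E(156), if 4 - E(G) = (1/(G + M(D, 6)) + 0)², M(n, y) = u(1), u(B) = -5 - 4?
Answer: 3415756238/21609 ≈ 1.5807e+5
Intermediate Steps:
u(B) = -9
D = 0
M(n, y) = -9
E(G) = 4 - 1/(-9 + G)² (E(G) = 4 - (1/(G - 9) + 0)² = 4 - (1/(-9 + G) + 0)² = 4 - (1/(-9 + G))² = 4 - 1/(-9 + G)²)
158067 + E(156) = 158067 + (4 - 1/(-9 + 156)²) = 158067 + (4 - 1/147²) = 158067 + (4 - 1*1/21609) = 158067 + (4 - 1/21609) = 158067 + 86435/21609 = 3415756238/21609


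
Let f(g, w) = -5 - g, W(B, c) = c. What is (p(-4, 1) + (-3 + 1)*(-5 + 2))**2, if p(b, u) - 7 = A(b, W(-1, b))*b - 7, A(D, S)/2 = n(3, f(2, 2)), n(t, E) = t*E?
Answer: 30276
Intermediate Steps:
n(t, E) = E*t
A(D, S) = -42 (A(D, S) = 2*((-5 - 1*2)*3) = 2*((-5 - 2)*3) = 2*(-7*3) = 2*(-21) = -42)
p(b, u) = -42*b (p(b, u) = 7 + (-42*b - 7) = 7 + (-7 - 42*b) = -42*b)
(p(-4, 1) + (-3 + 1)*(-5 + 2))**2 = (-42*(-4) + (-3 + 1)*(-5 + 2))**2 = (168 - 2*(-3))**2 = (168 + 6)**2 = 174**2 = 30276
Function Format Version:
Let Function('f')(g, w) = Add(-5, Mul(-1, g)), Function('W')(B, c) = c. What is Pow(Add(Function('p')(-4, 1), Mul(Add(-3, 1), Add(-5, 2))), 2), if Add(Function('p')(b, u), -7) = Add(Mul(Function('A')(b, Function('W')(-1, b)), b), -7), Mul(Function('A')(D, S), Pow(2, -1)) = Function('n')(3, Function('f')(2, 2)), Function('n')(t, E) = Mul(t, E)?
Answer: 30276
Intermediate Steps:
Function('n')(t, E) = Mul(E, t)
Function('A')(D, S) = -42 (Function('A')(D, S) = Mul(2, Mul(Add(-5, Mul(-1, 2)), 3)) = Mul(2, Mul(Add(-5, -2), 3)) = Mul(2, Mul(-7, 3)) = Mul(2, -21) = -42)
Function('p')(b, u) = Mul(-42, b) (Function('p')(b, u) = Add(7, Add(Mul(-42, b), -7)) = Add(7, Add(-7, Mul(-42, b))) = Mul(-42, b))
Pow(Add(Function('p')(-4, 1), Mul(Add(-3, 1), Add(-5, 2))), 2) = Pow(Add(Mul(-42, -4), Mul(Add(-3, 1), Add(-5, 2))), 2) = Pow(Add(168, Mul(-2, -3)), 2) = Pow(Add(168, 6), 2) = Pow(174, 2) = 30276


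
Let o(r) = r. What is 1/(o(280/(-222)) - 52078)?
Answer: -111/5780798 ≈ -1.9201e-5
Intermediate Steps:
1/(o(280/(-222)) - 52078) = 1/(280/(-222) - 52078) = 1/(280*(-1/222) - 52078) = 1/(-140/111 - 52078) = 1/(-5780798/111) = -111/5780798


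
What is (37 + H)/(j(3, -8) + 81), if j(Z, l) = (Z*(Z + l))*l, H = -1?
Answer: 12/67 ≈ 0.17910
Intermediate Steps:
j(Z, l) = Z*l*(Z + l)
(37 + H)/(j(3, -8) + 81) = (37 - 1)/(3*(-8)*(3 - 8) + 81) = 36/(3*(-8)*(-5) + 81) = 36/(120 + 81) = 36/201 = 36*(1/201) = 12/67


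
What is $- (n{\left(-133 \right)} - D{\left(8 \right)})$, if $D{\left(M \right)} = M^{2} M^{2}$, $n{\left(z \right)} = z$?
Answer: $4229$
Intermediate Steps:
$D{\left(M \right)} = M^{4}$
$- (n{\left(-133 \right)} - D{\left(8 \right)}) = - (-133 - 8^{4}) = - (-133 - 4096) = \left(-1\right) \left(-4229\right) = 4229$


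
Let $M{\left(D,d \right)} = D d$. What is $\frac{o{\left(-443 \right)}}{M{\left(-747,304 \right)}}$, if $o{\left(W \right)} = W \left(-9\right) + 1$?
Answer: $- \frac{997}{56772} \approx -0.017561$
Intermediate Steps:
$o{\left(W \right)} = 1 - 9 W$ ($o{\left(W \right)} = - 9 W + 1 = 1 - 9 W$)
$\frac{o{\left(-443 \right)}}{M{\left(-747,304 \right)}} = \frac{1 - -3987}{\left(-747\right) 304} = \frac{1 + 3987}{-227088} = 3988 \left(- \frac{1}{227088}\right) = - \frac{997}{56772}$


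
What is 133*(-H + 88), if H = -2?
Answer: 11970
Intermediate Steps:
133*(-H + 88) = 133*(-1*(-2) + 88) = 133*(2 + 88) = 133*90 = 11970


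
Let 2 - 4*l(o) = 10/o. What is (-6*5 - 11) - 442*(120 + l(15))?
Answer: -159685/3 ≈ -53228.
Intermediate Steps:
l(o) = ½ - 5/(2*o)
(-6*5 - 11) - 442*(120 + l(15)) = (-6*5 - 11) - 442*(120 + (½)*(-5 + 15)/15) = (-30 - 11) - 442*(120 + (½)*(1/15)*10) = -41 - 442*(120 + ⅓) = -41 - 442*361/3 = -41 - 159562/3 = -159685/3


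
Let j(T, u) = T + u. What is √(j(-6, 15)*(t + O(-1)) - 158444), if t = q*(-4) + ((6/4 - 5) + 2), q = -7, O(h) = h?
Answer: I*√632858/2 ≈ 397.76*I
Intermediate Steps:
t = 53/2 (t = -7*(-4) + ((6/4 - 5) + 2) = 28 + ((6*(¼) - 5) + 2) = 28 + ((3/2 - 5) + 2) = 28 + (-7/2 + 2) = 28 - 3/2 = 53/2 ≈ 26.500)
√(j(-6, 15)*(t + O(-1)) - 158444) = √((-6 + 15)*(53/2 - 1) - 158444) = √(9*(51/2) - 158444) = √(459/2 - 158444) = √(-316429/2) = I*√632858/2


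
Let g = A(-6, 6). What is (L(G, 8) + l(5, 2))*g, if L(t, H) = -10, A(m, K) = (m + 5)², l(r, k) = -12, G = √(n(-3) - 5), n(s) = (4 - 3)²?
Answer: -22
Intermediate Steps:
n(s) = 1 (n(s) = 1² = 1)
G = 2*I (G = √(1 - 5) = √(-4) = 2*I ≈ 2.0*I)
A(m, K) = (5 + m)²
g = 1 (g = (5 - 6)² = (-1)² = 1)
(L(G, 8) + l(5, 2))*g = (-10 - 12)*1 = -22*1 = -22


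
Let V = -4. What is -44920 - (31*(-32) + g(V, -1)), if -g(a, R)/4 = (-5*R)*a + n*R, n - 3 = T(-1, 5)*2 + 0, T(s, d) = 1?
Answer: -44028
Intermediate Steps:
n = 5 (n = 3 + (1*2 + 0) = 3 + (2 + 0) = 3 + 2 = 5)
g(a, R) = -20*R + 20*R*a (g(a, R) = -4*((-5*R)*a + 5*R) = -4*(-5*R*a + 5*R) = -4*(5*R - 5*R*a) = -20*R + 20*R*a)
-44920 - (31*(-32) + g(V, -1)) = -44920 - (31*(-32) + 20*(-1)*(-1 - 4)) = -44920 - (-992 + 20*(-1)*(-5)) = -44920 - (-992 + 100) = -44920 - 1*(-892) = -44920 + 892 = -44028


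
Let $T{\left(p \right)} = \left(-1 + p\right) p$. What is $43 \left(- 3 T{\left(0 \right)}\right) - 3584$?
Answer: $-3584$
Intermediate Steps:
$T{\left(p \right)} = p \left(-1 + p\right)$
$43 \left(- 3 T{\left(0 \right)}\right) - 3584 = 43 \left(- 3 \cdot 0 \left(-1 + 0\right)\right) - 3584 = 43 \left(- 3 \cdot 0 \left(-1\right)\right) - 3584 = 43 \left(\left(-3\right) 0\right) - 3584 = 43 \cdot 0 - 3584 = 0 - 3584 = -3584$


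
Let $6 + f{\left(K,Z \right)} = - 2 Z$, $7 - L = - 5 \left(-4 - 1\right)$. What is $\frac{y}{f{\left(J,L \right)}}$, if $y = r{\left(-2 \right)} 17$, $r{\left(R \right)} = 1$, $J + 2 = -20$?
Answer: $\frac{17}{30} \approx 0.56667$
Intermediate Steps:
$J = -22$ ($J = -2 - 20 = -22$)
$L = -18$ ($L = 7 - - 5 \left(-4 - 1\right) = 7 - \left(-5\right) \left(-5\right) = 7 - 25 = -18$)
$f{\left(K,Z \right)} = -6 - 2 Z$
$y = 17$ ($y = 1 \cdot 17 = 17$)
$\frac{y}{f{\left(J,L \right)}} = \frac{17}{-6 - -36} = \frac{17}{-6 + 36} = \frac{17}{30}$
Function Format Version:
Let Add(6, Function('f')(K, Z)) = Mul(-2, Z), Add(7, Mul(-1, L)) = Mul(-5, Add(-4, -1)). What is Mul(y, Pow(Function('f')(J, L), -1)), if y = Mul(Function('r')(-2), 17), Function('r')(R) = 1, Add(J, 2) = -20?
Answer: Rational(17, 30) ≈ 0.56667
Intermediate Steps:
J = -22 (J = Add(-2, -20) = -22)
L = -18 (L = Add(7, Mul(-1, Mul(-5, Add(-4, -1)))) = Add(7, Mul(-1, Mul(-5, -5))) = Add(7, Mul(-1, 25)) = Add(7, -25) = -18)
Function('f')(K, Z) = Add(-6, Mul(-2, Z))
y = 17 (y = Mul(1, 17) = 17)
Mul(y, Pow(Function('f')(J, L), -1)) = Mul(17, Pow(Add(-6, Mul(-2, -18)), -1)) = Mul(17, Pow(Add(-6, 36), -1)) = Mul(17, Pow(30, -1)) = Mul(17, Rational(1, 30)) = Rational(17, 30)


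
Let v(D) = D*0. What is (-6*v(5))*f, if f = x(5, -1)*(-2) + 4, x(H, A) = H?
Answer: 0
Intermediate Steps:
v(D) = 0
f = -6 (f = 5*(-2) + 4 = -10 + 4 = -6)
(-6*v(5))*f = -6*0*(-6) = 0*(-6) = 0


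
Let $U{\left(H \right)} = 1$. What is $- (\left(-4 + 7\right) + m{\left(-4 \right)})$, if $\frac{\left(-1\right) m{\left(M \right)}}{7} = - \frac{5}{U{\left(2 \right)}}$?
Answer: $-38$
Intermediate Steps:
$m{\left(M \right)} = 35$ ($m{\left(M \right)} = - 7 \left(- \frac{5}{1}\right) = - 7 \left(\left(-5\right) 1\right) = \left(-7\right) \left(-5\right) = 35$)
$- (\left(-4 + 7\right) + m{\left(-4 \right)}) = - (\left(-4 + 7\right) + 35) = - (3 + 35) = \left(-1\right) 38 = -38$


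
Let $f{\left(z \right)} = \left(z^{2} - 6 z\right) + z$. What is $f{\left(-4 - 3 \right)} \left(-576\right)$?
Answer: $-48384$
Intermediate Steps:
$f{\left(z \right)} = z^{2} - 5 z$
$f{\left(-4 - 3 \right)} \left(-576\right) = \left(-4 - 3\right) \left(-5 - 7\right) \left(-576\right) = - 7 \left(-5 - 7\right) \left(-576\right) = \left(-7\right) \left(-12\right) \left(-576\right) = 84 \left(-576\right) = -48384$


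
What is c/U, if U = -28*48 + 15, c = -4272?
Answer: 1424/443 ≈ 3.2144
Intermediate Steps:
U = -1329 (U = -1344 + 15 = -1329)
c/U = -4272/(-1329) = -4272*(-1/1329) = 1424/443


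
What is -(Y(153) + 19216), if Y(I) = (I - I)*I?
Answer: -19216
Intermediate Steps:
Y(I) = 0 (Y(I) = 0*I = 0)
-(Y(153) + 19216) = -(0 + 19216) = -1*19216 = -19216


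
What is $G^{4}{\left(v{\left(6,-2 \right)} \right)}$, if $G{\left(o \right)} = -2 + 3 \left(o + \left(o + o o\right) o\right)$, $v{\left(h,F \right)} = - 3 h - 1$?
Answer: $146168436353796481$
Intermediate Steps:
$v{\left(h,F \right)} = -1 - 3 h$
$G{\left(o \right)} = -2 + 3 o + 3 o \left(o + o^{2}\right)$ ($G{\left(o \right)} = -2 + 3 \left(o + \left(o + o^{2}\right) o\right) = -2 + 3 \left(o + o \left(o + o^{2}\right)\right) = -2 + \left(3 o + 3 o \left(o + o^{2}\right)\right) = -2 + 3 o + 3 o \left(o + o^{2}\right)$)
$G^{4}{\left(v{\left(6,-2 \right)} \right)} = \left(-2 + 3 \left(-1 - 18\right) + 3 \left(-1 - 18\right)^{2} + 3 \left(-1 - 18\right)^{3}\right)^{4} = \left(-2 + 3 \left(-19\right) + 3 \left(-19\right)^{2} + 3 \left(-19\right)^{3}\right)^{4} = \left(-2 - 57 + 3 \cdot 361 + 3 \left(-6859\right)\right)^{4} = \left(-2 - 57 + 1083 - 20577\right)^{4} = \left(-19553\right)^{4} = 146168436353796481$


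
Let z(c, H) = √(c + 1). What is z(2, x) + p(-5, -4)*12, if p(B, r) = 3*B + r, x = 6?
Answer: -228 + √3 ≈ -226.27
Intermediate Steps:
z(c, H) = √(1 + c)
p(B, r) = r + 3*B
z(2, x) + p(-5, -4)*12 = √(1 + 2) + (-4 + 3*(-5))*12 = √3 + (-4 - 15)*12 = √3 - 19*12 = √3 - 228 = -228 + √3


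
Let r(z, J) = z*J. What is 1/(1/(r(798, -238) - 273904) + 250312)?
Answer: 463828/116101714335 ≈ 3.9950e-6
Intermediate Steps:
r(z, J) = J*z
1/(1/(r(798, -238) - 273904) + 250312) = 1/(1/(-238*798 - 273904) + 250312) = 1/(1/(-189924 - 273904) + 250312) = 1/(1/(-463828) + 250312) = 1/(-1/463828 + 250312) = 1/(116101714335/463828) = 463828/116101714335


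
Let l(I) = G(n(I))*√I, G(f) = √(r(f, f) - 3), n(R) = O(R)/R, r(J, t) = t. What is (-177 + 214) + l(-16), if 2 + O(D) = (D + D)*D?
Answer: 37 - 3*√62 ≈ 13.378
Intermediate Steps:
O(D) = -2 + 2*D² (O(D) = -2 + (D + D)*D = -2 + (2*D)*D = -2 + 2*D²)
n(R) = (-2 + 2*R²)/R
G(f) = √(-3 + f) (G(f) = √(f - 3) = √(-3 + f))
l(I) = √I*√(-3 - 2/I + 2*I) (l(I) = √(-3 + (-2/I + 2*I))*√I = √(-3 - 2/I + 2*I)*√I = √I*√(-3 - 2/I + 2*I))
(-177 + 214) + l(-16) = (-177 + 214) + √(-16)*√(-3 - 2/(-16) + 2*(-16)) = 37 + (4*I)*√(-3 - 2*(-1/16) - 32) = 37 + (4*I)*√(-3 + ⅛ - 32) = 37 + (4*I)*√(-279/8) = 37 + (4*I)*(3*I*√62/4) = 37 - 3*√62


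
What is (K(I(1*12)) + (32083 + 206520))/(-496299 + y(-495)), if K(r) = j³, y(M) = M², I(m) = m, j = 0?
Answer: -238603/251274 ≈ -0.94957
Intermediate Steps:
K(r) = 0 (K(r) = 0³ = 0)
(K(I(1*12)) + (32083 + 206520))/(-496299 + y(-495)) = (0 + (32083 + 206520))/(-496299 + (-495)²) = (0 + 238603)/(-496299 + 245025) = 238603/(-251274) = 238603*(-1/251274) = -238603/251274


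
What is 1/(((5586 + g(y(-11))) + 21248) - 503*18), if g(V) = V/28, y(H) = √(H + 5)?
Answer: 6969760/123922332803 - 14*I*√6/123922332803 ≈ 5.6243e-5 - 2.7673e-10*I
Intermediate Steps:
y(H) = √(5 + H)
g(V) = V/28 (g(V) = V*(1/28) = V/28)
1/(((5586 + g(y(-11))) + 21248) - 503*18) = 1/(((5586 + √(5 - 11)/28) + 21248) - 503*18) = 1/(((5586 + √(-6)/28) + 21248) - 9054) = 1/(((5586 + (I*√6)/28) + 21248) - 9054) = 1/(((5586 + I*√6/28) + 21248) - 9054) = 1/((26834 + I*√6/28) - 9054) = 1/(17780 + I*√6/28)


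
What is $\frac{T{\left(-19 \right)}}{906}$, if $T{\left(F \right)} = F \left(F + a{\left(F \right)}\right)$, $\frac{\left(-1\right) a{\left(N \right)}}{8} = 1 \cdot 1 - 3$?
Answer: $\frac{19}{302} \approx 0.062914$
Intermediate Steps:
$a{\left(N \right)} = 16$ ($a{\left(N \right)} = - 8 \left(1 \cdot 1 - 3\right) = - 8 \left(1 - 3\right) = \left(-8\right) \left(-2\right) = 16$)
$T{\left(F \right)} = F \left(16 + F\right)$ ($T{\left(F \right)} = F \left(F + 16\right) = F \left(16 + F\right)$)
$\frac{T{\left(-19 \right)}}{906} = \frac{\left(-19\right) \left(16 - 19\right)}{906} = \left(-19\right) \left(-3\right) \frac{1}{906} = 57 \cdot \frac{1}{906} = \frac{19}{302}$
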